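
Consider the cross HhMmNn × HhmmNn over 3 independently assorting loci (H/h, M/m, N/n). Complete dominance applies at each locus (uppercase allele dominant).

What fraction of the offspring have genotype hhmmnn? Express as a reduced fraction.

P(hhmmnn) = 1/32

HhMmNn gametes: HMN×1, HMn×1, HmN×1, Hmn×1, hMN×1, hMn×1, hmN×1, hmn×1
HhmmNn gametes: HmN×2, Hmn×2, hmN×2, hmn×2
HhMmNn×HhmmNn grid (8·8=64): HHMmNN=2 HHMmNn=4 HHMmnn=2 HHmmNN=2 HHmmNn=4 HHmmnn=2 HhMmNN=4 HhMmNn=8 HhMmnn=4 HhmmNN=4 HhmmNn=8 Hhmmnn=4 hhMmNN=2 hhMmNn=4 hhMmnn=2 hhmmNN=2 hhmmNn=4 hhmmnn=2
hhmmnn hits 2/64; gcd=2; 2÷2/64÷2 = 1/32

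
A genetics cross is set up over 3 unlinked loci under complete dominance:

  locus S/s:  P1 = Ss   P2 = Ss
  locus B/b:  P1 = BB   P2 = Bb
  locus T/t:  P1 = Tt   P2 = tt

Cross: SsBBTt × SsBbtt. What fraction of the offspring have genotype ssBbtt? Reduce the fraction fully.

SsBBTt gametes: SBT×2, SBt×2, sBT×2, sBt×2
SsBbtt gametes: SBt×2, Sbt×2, sBt×2, sbt×2
SsBBTt×SsBbtt grid (8·8=64): SSBBTt=4 SSBBtt=4 SSBbTt=4 SSBbtt=4 SsBBTt=8 SsBBtt=8 SsBbTt=8 SsBbtt=8 ssBBTt=4 ssBBtt=4 ssBbTt=4 ssBbtt=4
ssBbtt hits 4/64; gcd=4; 4÷4/64÷4 = 1/16

P(ssBbtt) = 1/16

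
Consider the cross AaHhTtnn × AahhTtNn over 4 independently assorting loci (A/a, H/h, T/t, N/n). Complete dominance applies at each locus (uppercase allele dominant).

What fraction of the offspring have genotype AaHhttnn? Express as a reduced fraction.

AaHhTtnn gametes: AHTn×2, AHtn×2, AhTn×2, Ahtn×2, aHTn×2, aHtn×2, ahTn×2, ahtn×2
AahhTtNn gametes: AhTN×2, AhTn×2, AhtN×2, Ahtn×2, ahTN×2, ahTn×2, ahtN×2, ahtn×2
AaHhTtnn×AahhTtNn grid (16·16=256): AAHhTTNn=4 AAHhTTnn=4 AAHhTtNn=8 AAHhTtnn=8 AAHhttNn=4 AAHhttnn=4 AAhhTTNn=4 AAhhTTnn=4 AAhhTtNn=8 AAhhTtnn=8 AAhhttNn=4 AAhhttnn=4 AaHhTTNn=8 AaHhTTnn=8 AaHhTtNn=16 AaHhTtnn=16 AaHhttNn=8 AaHhttnn=8 AahhTTNn=8 AahhTTnn=8 AahhTtNn=16 AahhTtnn=16 AahhttNn=8 Aahhttnn=8 aaHhTTNn=4 aaHhTTnn=4 aaHhTtNn=8 aaHhTtnn=8 aaHhttNn=4 aaHhttnn=4 aahhTTNn=4 aahhTTnn=4 aahhTtNn=8 aahhTtnn=8 aahhttNn=4 aahhttnn=4
AaHhttnn hits 8/256; gcd=8; 8÷8/256÷8 = 1/32

P(AaHhttnn) = 1/32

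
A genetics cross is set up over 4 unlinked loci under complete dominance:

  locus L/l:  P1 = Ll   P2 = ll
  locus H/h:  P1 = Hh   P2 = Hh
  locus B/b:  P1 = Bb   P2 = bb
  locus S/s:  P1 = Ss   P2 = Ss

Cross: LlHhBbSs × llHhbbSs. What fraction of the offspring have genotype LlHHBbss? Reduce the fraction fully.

P(LlHHBbss) = 1/64

LlHhBbSs gametes: LHBS×1, LHBs×1, LHbS×1, LHbs×1, LhBS×1, LhBs×1, LhbS×1, Lhbs×1, lHBS×1, lHBs×1, lHbS×1, lHbs×1, lhBS×1, lhBs×1, lhbS×1, lhbs×1
llHhbbSs gametes: lHbS×4, lHbs×4, lhbS×4, lhbs×4
LlHhBbSs×llHhbbSs grid (16·16=256): LlHHBbSS=4 LlHHBbSs=8 LlHHBbss=4 LlHHbbSS=4 LlHHbbSs=8 LlHHbbss=4 LlHhBbSS=8 LlHhBbSs=16 LlHhBbss=8 LlHhbbSS=8 LlHhbbSs=16 LlHhbbss=8 LlhhBbSS=4 LlhhBbSs=8 LlhhBbss=4 LlhhbbSS=4 LlhhbbSs=8 Llhhbbss=4 llHHBbSS=4 llHHBbSs=8 llHHBbss=4 llHHbbSS=4 llHHbbSs=8 llHHbbss=4 llHhBbSS=8 llHhBbSs=16 llHhBbss=8 llHhbbSS=8 llHhbbSs=16 llHhbbss=8 llhhBbSS=4 llhhBbSs=8 llhhBbss=4 llhhbbSS=4 llhhbbSs=8 llhhbbss=4
LlHHBbss hits 4/256; gcd=4; 4÷4/256÷4 = 1/64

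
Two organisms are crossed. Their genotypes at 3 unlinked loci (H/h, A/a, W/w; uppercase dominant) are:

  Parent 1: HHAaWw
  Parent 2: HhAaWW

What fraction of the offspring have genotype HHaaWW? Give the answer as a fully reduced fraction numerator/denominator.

HHAaWw gametes: HAW×2, HAw×2, HaW×2, Haw×2
HhAaWW gametes: HAW×2, HaW×2, hAW×2, haW×2
HHAaWw×HhAaWW grid (8·8=64): HHAAWW=4 HHAAWw=4 HHAaWW=8 HHAaWw=8 HHaaWW=4 HHaaWw=4 HhAAWW=4 HhAAWw=4 HhAaWW=8 HhAaWw=8 HhaaWW=4 HhaaWw=4
HHaaWW hits 4/64; gcd=4; 4÷4/64÷4 = 1/16

P(HHaaWW) = 1/16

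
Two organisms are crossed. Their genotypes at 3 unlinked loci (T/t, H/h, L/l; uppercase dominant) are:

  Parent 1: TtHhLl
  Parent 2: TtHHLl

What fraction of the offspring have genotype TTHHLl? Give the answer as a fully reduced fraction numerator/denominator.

TtHhLl gametes: THL×1, THl×1, ThL×1, Thl×1, tHL×1, tHl×1, thL×1, thl×1
TtHHLl gametes: THL×2, THl×2, tHL×2, tHl×2
TtHhLl×TtHHLl grid (8·8=64): TTHHLL=2 TTHHLl=4 TTHHll=2 TTHhLL=2 TTHhLl=4 TTHhll=2 TtHHLL=4 TtHHLl=8 TtHHll=4 TtHhLL=4 TtHhLl=8 TtHhll=4 ttHHLL=2 ttHHLl=4 ttHHll=2 ttHhLL=2 ttHhLl=4 ttHhll=2
TTHHLl hits 4/64; gcd=4; 4÷4/64÷4 = 1/16

P(TTHHLl) = 1/16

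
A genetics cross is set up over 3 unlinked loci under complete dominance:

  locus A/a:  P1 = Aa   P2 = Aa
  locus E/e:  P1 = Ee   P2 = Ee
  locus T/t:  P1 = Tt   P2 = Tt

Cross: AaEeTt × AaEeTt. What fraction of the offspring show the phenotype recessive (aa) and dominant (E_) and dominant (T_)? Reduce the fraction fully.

P(aa E_ T_) = 9/64

AaEeTt gametes: AET×1, AEt×1, AeT×1, Aet×1, aET×1, aEt×1, aeT×1, aet×1
AaEeTt gametes: AET×1, AEt×1, AeT×1, Aet×1, aET×1, aEt×1, aeT×1, aet×1
AaEeTt×AaEeTt grid (8·8=64): AAEETT=1 AAEETt=2 AAEEtt=1 AAEeTT=2 AAEeTt=4 AAEett=2 AAeeTT=1 AAeeTt=2 AAeett=1 AaEETT=2 AaEETt=4 AaEEtt=2 AaEeTT=4 AaEeTt=8 AaEett=4 AaeeTT=2 AaeeTt=4 Aaeett=2 aaEETT=1 aaEETt=2 aaEEtt=1 aaEeTT=2 aaEeTt=4 aaEett=2 aaeeTT=1 aaeeTt=2 aaeett=1
aa E_ T_ hits 9/64; gcd=1; 9÷1/64÷1 = 9/64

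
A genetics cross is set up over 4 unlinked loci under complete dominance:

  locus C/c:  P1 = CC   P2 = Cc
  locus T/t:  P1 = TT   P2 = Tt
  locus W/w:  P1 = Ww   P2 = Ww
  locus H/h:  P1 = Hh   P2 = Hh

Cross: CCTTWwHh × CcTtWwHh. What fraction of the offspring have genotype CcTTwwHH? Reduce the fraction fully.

P(CcTTwwHH) = 1/64

CCTTWwHh gametes: CTWH×4, CTWh×4, CTwH×4, CTwh×4
CcTtWwHh gametes: CTWH×1, CTWh×1, CTwH×1, CTwh×1, CtWH×1, CtWh×1, CtwH×1, Ctwh×1, cTWH×1, cTWh×1, cTwH×1, cTwh×1, ctWH×1, ctWh×1, ctwH×1, ctwh×1
CCTTWwHh×CcTtWwHh grid (16·16=256): CCTTWWHH=4 CCTTWWHh=8 CCTTWWhh=4 CCTTWwHH=8 CCTTWwHh=16 CCTTWwhh=8 CCTTwwHH=4 CCTTwwHh=8 CCTTwwhh=4 CCTtWWHH=4 CCTtWWHh=8 CCTtWWhh=4 CCTtWwHH=8 CCTtWwHh=16 CCTtWwhh=8 CCTtwwHH=4 CCTtwwHh=8 CCTtwwhh=4 CcTTWWHH=4 CcTTWWHh=8 CcTTWWhh=4 CcTTWwHH=8 CcTTWwHh=16 CcTTWwhh=8 CcTTwwHH=4 CcTTwwHh=8 CcTTwwhh=4 CcTtWWHH=4 CcTtWWHh=8 CcTtWWhh=4 CcTtWwHH=8 CcTtWwHh=16 CcTtWwhh=8 CcTtwwHH=4 CcTtwwHh=8 CcTtwwhh=4
CcTTwwHH hits 4/256; gcd=4; 4÷4/256÷4 = 1/64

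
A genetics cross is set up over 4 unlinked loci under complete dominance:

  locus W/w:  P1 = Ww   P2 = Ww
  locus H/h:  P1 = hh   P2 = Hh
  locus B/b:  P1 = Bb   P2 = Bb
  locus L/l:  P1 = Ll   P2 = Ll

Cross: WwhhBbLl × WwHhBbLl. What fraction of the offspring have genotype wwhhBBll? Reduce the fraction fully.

WwhhBbLl gametes: WhBL×2, WhBl×2, WhbL×2, Whbl×2, whBL×2, whBl×2, whbL×2, whbl×2
WwHhBbLl gametes: WHBL×1, WHBl×1, WHbL×1, WHbl×1, WhBL×1, WhBl×1, WhbL×1, Whbl×1, wHBL×1, wHBl×1, wHbL×1, wHbl×1, whBL×1, whBl×1, whbL×1, whbl×1
WwhhBbLl×WwHhBbLl grid (16·16=256): WWHhBBLL=2 WWHhBBLl=4 WWHhBBll=2 WWHhBbLL=4 WWHhBbLl=8 WWHhBbll=4 WWHhbbLL=2 WWHhbbLl=4 WWHhbbll=2 WWhhBBLL=2 WWhhBBLl=4 WWhhBBll=2 WWhhBbLL=4 WWhhBbLl=8 WWhhBbll=4 WWhhbbLL=2 WWhhbbLl=4 WWhhbbll=2 WwHhBBLL=4 WwHhBBLl=8 WwHhBBll=4 WwHhBbLL=8 WwHhBbLl=16 WwHhBbll=8 WwHhbbLL=4 WwHhbbLl=8 WwHhbbll=4 WwhhBBLL=4 WwhhBBLl=8 WwhhBBll=4 WwhhBbLL=8 WwhhBbLl=16 WwhhBbll=8 WwhhbbLL=4 WwhhbbLl=8 Wwhhbbll=4 wwHhBBLL=2 wwHhBBLl=4 wwHhBBll=2 wwHhBbLL=4 wwHhBbLl=8 wwHhBbll=4 wwHhbbLL=2 wwHhbbLl=4 wwHhbbll=2 wwhhBBLL=2 wwhhBBLl=4 wwhhBBll=2 wwhhBbLL=4 wwhhBbLl=8 wwhhBbll=4 wwhhbbLL=2 wwhhbbLl=4 wwhhbbll=2
wwhhBBll hits 2/256; gcd=2; 2÷2/256÷2 = 1/128

P(wwhhBBll) = 1/128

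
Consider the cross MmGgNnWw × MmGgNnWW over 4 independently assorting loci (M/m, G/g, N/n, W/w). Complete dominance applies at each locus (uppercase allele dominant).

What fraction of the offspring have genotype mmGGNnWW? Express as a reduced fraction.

P(mmGGNnWW) = 1/64

MmGgNnWw gametes: MGNW×1, MGNw×1, MGnW×1, MGnw×1, MgNW×1, MgNw×1, MgnW×1, Mgnw×1, mGNW×1, mGNw×1, mGnW×1, mGnw×1, mgNW×1, mgNw×1, mgnW×1, mgnw×1
MmGgNnWW gametes: MGNW×2, MGnW×2, MgNW×2, MgnW×2, mGNW×2, mGnW×2, mgNW×2, mgnW×2
MmGgNnWw×MmGgNnWW grid (16·16=256): MMGGNNWW=2 MMGGNNWw=2 MMGGNnWW=4 MMGGNnWw=4 MMGGnnWW=2 MMGGnnWw=2 MMGgNNWW=4 MMGgNNWw=4 MMGgNnWW=8 MMGgNnWw=8 MMGgnnWW=4 MMGgnnWw=4 MMggNNWW=2 MMggNNWw=2 MMggNnWW=4 MMggNnWw=4 MMggnnWW=2 MMggnnWw=2 MmGGNNWW=4 MmGGNNWw=4 MmGGNnWW=8 MmGGNnWw=8 MmGGnnWW=4 MmGGnnWw=4 MmGgNNWW=8 MmGgNNWw=8 MmGgNnWW=16 MmGgNnWw=16 MmGgnnWW=8 MmGgnnWw=8 MmggNNWW=4 MmggNNWw=4 MmggNnWW=8 MmggNnWw=8 MmggnnWW=4 MmggnnWw=4 mmGGNNWW=2 mmGGNNWw=2 mmGGNnWW=4 mmGGNnWw=4 mmGGnnWW=2 mmGGnnWw=2 mmGgNNWW=4 mmGgNNWw=4 mmGgNnWW=8 mmGgNnWw=8 mmGgnnWW=4 mmGgnnWw=4 mmggNNWW=2 mmggNNWw=2 mmggNnWW=4 mmggNnWw=4 mmggnnWW=2 mmggnnWw=2
mmGGNnWW hits 4/256; gcd=4; 4÷4/256÷4 = 1/64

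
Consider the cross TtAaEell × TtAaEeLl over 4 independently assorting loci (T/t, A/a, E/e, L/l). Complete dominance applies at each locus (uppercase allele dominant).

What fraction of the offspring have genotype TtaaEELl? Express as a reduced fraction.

TtAaEell gametes: TAEl×2, TAel×2, TaEl×2, Tael×2, tAEl×2, tAel×2, taEl×2, tael×2
TtAaEeLl gametes: TAEL×1, TAEl×1, TAeL×1, TAel×1, TaEL×1, TaEl×1, TaeL×1, Tael×1, tAEL×1, tAEl×1, tAeL×1, tAel×1, taEL×1, taEl×1, taeL×1, tael×1
TtAaEell×TtAaEeLl grid (16·16=256): TTAAEELl=2 TTAAEEll=2 TTAAEeLl=4 TTAAEell=4 TTAAeeLl=2 TTAAeell=2 TTAaEELl=4 TTAaEEll=4 TTAaEeLl=8 TTAaEell=8 TTAaeeLl=4 TTAaeell=4 TTaaEELl=2 TTaaEEll=2 TTaaEeLl=4 TTaaEell=4 TTaaeeLl=2 TTaaeell=2 TtAAEELl=4 TtAAEEll=4 TtAAEeLl=8 TtAAEell=8 TtAAeeLl=4 TtAAeell=4 TtAaEELl=8 TtAaEEll=8 TtAaEeLl=16 TtAaEell=16 TtAaeeLl=8 TtAaeell=8 TtaaEELl=4 TtaaEEll=4 TtaaEeLl=8 TtaaEell=8 TtaaeeLl=4 Ttaaeell=4 ttAAEELl=2 ttAAEEll=2 ttAAEeLl=4 ttAAEell=4 ttAAeeLl=2 ttAAeell=2 ttAaEELl=4 ttAaEEll=4 ttAaEeLl=8 ttAaEell=8 ttAaeeLl=4 ttAaeell=4 ttaaEELl=2 ttaaEEll=2 ttaaEeLl=4 ttaaEell=4 ttaaeeLl=2 ttaaeell=2
TtaaEELl hits 4/256; gcd=4; 4÷4/256÷4 = 1/64

P(TtaaEELl) = 1/64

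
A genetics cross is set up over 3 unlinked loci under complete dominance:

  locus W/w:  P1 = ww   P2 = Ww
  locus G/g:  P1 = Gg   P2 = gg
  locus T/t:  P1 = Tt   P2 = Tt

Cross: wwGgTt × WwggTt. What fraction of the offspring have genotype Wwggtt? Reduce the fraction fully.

P(Wwggtt) = 1/16

wwGgTt gametes: wGT×2, wGt×2, wgT×2, wgt×2
WwggTt gametes: WgT×2, Wgt×2, wgT×2, wgt×2
wwGgTt×WwggTt grid (8·8=64): WwGgTT=4 WwGgTt=8 WwGgtt=4 WwggTT=4 WwggTt=8 Wwggtt=4 wwGgTT=4 wwGgTt=8 wwGgtt=4 wwggTT=4 wwggTt=8 wwggtt=4
Wwggtt hits 4/64; gcd=4; 4÷4/64÷4 = 1/16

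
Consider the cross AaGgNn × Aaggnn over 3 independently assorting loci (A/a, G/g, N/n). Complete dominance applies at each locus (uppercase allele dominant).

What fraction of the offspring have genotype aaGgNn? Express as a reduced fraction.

AaGgNn gametes: AGN×1, AGn×1, AgN×1, Agn×1, aGN×1, aGn×1, agN×1, agn×1
Aaggnn gametes: Agn×4, agn×4
AaGgNn×Aaggnn grid (8·8=64): AAGgNn=4 AAGgnn=4 AAggNn=4 AAggnn=4 AaGgNn=8 AaGgnn=8 AaggNn=8 Aaggnn=8 aaGgNn=4 aaGgnn=4 aaggNn=4 aaggnn=4
aaGgNn hits 4/64; gcd=4; 4÷4/64÷4 = 1/16

P(aaGgNn) = 1/16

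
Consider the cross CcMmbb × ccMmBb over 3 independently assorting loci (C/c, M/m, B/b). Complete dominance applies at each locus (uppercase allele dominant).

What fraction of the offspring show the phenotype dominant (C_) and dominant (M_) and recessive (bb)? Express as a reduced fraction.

P(C_ M_ bb) = 3/16

CcMmbb gametes: CMb×2, Cmb×2, cMb×2, cmb×2
ccMmBb gametes: cMB×2, cMb×2, cmB×2, cmb×2
CcMmbb×ccMmBb grid (8·8=64): CcMMBb=4 CcMMbb=4 CcMmBb=8 CcMmbb=8 CcmmBb=4 Ccmmbb=4 ccMMBb=4 ccMMbb=4 ccMmBb=8 ccMmbb=8 ccmmBb=4 ccmmbb=4
C_ M_ bb hits 12/64; gcd=4; 12÷4/64÷4 = 3/16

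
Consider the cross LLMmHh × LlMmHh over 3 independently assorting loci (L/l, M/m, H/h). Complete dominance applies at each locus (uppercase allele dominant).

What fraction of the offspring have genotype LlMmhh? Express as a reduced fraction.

P(LlMmhh) = 1/16

LLMmHh gametes: LMH×2, LMh×2, LmH×2, Lmh×2
LlMmHh gametes: LMH×1, LMh×1, LmH×1, Lmh×1, lMH×1, lMh×1, lmH×1, lmh×1
LLMmHh×LlMmHh grid (8·8=64): LLMMHH=2 LLMMHh=4 LLMMhh=2 LLMmHH=4 LLMmHh=8 LLMmhh=4 LLmmHH=2 LLmmHh=4 LLmmhh=2 LlMMHH=2 LlMMHh=4 LlMMhh=2 LlMmHH=4 LlMmHh=8 LlMmhh=4 LlmmHH=2 LlmmHh=4 Llmmhh=2
LlMmhh hits 4/64; gcd=4; 4÷4/64÷4 = 1/16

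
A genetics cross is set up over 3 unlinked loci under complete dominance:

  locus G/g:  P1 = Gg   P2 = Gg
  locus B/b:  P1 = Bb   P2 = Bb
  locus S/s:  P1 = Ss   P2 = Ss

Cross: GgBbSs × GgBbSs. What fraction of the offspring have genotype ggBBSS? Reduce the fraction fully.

P(ggBBSS) = 1/64

GgBbSs gametes: GBS×1, GBs×1, GbS×1, Gbs×1, gBS×1, gBs×1, gbS×1, gbs×1
GgBbSs gametes: GBS×1, GBs×1, GbS×1, Gbs×1, gBS×1, gBs×1, gbS×1, gbs×1
GgBbSs×GgBbSs grid (8·8=64): GGBBSS=1 GGBBSs=2 GGBBss=1 GGBbSS=2 GGBbSs=4 GGBbss=2 GGbbSS=1 GGbbSs=2 GGbbss=1 GgBBSS=2 GgBBSs=4 GgBBss=2 GgBbSS=4 GgBbSs=8 GgBbss=4 GgbbSS=2 GgbbSs=4 Ggbbss=2 ggBBSS=1 ggBBSs=2 ggBBss=1 ggBbSS=2 ggBbSs=4 ggBbss=2 ggbbSS=1 ggbbSs=2 ggbbss=1
ggBBSS hits 1/64; gcd=1; 1÷1/64÷1 = 1/64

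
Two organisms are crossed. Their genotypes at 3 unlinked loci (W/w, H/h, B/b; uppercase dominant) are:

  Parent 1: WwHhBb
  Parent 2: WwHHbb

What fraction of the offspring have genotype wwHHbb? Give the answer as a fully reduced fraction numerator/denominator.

P(wwHHbb) = 1/16

WwHhBb gametes: WHB×1, WHb×1, WhB×1, Whb×1, wHB×1, wHb×1, whB×1, whb×1
WwHHbb gametes: WHb×4, wHb×4
WwHhBb×WwHHbb grid (8·8=64): WWHHBb=4 WWHHbb=4 WWHhBb=4 WWHhbb=4 WwHHBb=8 WwHHbb=8 WwHhBb=8 WwHhbb=8 wwHHBb=4 wwHHbb=4 wwHhBb=4 wwHhbb=4
wwHHbb hits 4/64; gcd=4; 4÷4/64÷4 = 1/16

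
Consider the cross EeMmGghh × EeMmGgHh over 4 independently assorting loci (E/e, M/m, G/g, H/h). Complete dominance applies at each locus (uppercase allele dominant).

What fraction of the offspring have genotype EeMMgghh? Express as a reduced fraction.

EeMmGghh gametes: EMGh×2, EMgh×2, EmGh×2, Emgh×2, eMGh×2, eMgh×2, emGh×2, emgh×2
EeMmGgHh gametes: EMGH×1, EMGh×1, EMgH×1, EMgh×1, EmGH×1, EmGh×1, EmgH×1, Emgh×1, eMGH×1, eMGh×1, eMgH×1, eMgh×1, emGH×1, emGh×1, emgH×1, emgh×1
EeMmGghh×EeMmGgHh grid (16·16=256): EEMMGGHh=2 EEMMGGhh=2 EEMMGgHh=4 EEMMGghh=4 EEMMggHh=2 EEMMgghh=2 EEMmGGHh=4 EEMmGGhh=4 EEMmGgHh=8 EEMmGghh=8 EEMmggHh=4 EEMmgghh=4 EEmmGGHh=2 EEmmGGhh=2 EEmmGgHh=4 EEmmGghh=4 EEmmggHh=2 EEmmgghh=2 EeMMGGHh=4 EeMMGGhh=4 EeMMGgHh=8 EeMMGghh=8 EeMMggHh=4 EeMMgghh=4 EeMmGGHh=8 EeMmGGhh=8 EeMmGgHh=16 EeMmGghh=16 EeMmggHh=8 EeMmgghh=8 EemmGGHh=4 EemmGGhh=4 EemmGgHh=8 EemmGghh=8 EemmggHh=4 Eemmgghh=4 eeMMGGHh=2 eeMMGGhh=2 eeMMGgHh=4 eeMMGghh=4 eeMMggHh=2 eeMMgghh=2 eeMmGGHh=4 eeMmGGhh=4 eeMmGgHh=8 eeMmGghh=8 eeMmggHh=4 eeMmgghh=4 eemmGGHh=2 eemmGGhh=2 eemmGgHh=4 eemmGghh=4 eemmggHh=2 eemmgghh=2
EeMMgghh hits 4/256; gcd=4; 4÷4/256÷4 = 1/64

P(EeMMgghh) = 1/64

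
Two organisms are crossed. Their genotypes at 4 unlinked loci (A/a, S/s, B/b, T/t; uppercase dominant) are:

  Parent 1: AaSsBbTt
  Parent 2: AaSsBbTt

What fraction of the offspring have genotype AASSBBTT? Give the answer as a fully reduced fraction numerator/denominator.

AaSsBbTt gametes: ASBT×1, ASBt×1, ASbT×1, ASbt×1, AsBT×1, AsBt×1, AsbT×1, Asbt×1, aSBT×1, aSBt×1, aSbT×1, aSbt×1, asBT×1, asBt×1, asbT×1, asbt×1
AaSsBbTt gametes: ASBT×1, ASBt×1, ASbT×1, ASbt×1, AsBT×1, AsBt×1, AsbT×1, Asbt×1, aSBT×1, aSBt×1, aSbT×1, aSbt×1, asBT×1, asBt×1, asbT×1, asbt×1
AaSsBbTt×AaSsBbTt grid (16·16=256): AASSBBTT=1 AASSBBTt=2 AASSBBtt=1 AASSBbTT=2 AASSBbTt=4 AASSBbtt=2 AASSbbTT=1 AASSbbTt=2 AASSbbtt=1 AASsBBTT=2 AASsBBTt=4 AASsBBtt=2 AASsBbTT=4 AASsBbTt=8 AASsBbtt=4 AASsbbTT=2 AASsbbTt=4 AASsbbtt=2 AAssBBTT=1 AAssBBTt=2 AAssBBtt=1 AAssBbTT=2 AAssBbTt=4 AAssBbtt=2 AAssbbTT=1 AAssbbTt=2 AAssbbtt=1 AaSSBBTT=2 AaSSBBTt=4 AaSSBBtt=2 AaSSBbTT=4 AaSSBbTt=8 AaSSBbtt=4 AaSSbbTT=2 AaSSbbTt=4 AaSSbbtt=2 AaSsBBTT=4 AaSsBBTt=8 AaSsBBtt=4 AaSsBbTT=8 AaSsBbTt=16 AaSsBbtt=8 AaSsbbTT=4 AaSsbbTt=8 AaSsbbtt=4 AassBBTT=2 AassBBTt=4 AassBBtt=2 AassBbTT=4 AassBbTt=8 AassBbtt=4 AassbbTT=2 AassbbTt=4 Aassbbtt=2 aaSSBBTT=1 aaSSBBTt=2 aaSSBBtt=1 aaSSBbTT=2 aaSSBbTt=4 aaSSBbtt=2 aaSSbbTT=1 aaSSbbTt=2 aaSSbbtt=1 aaSsBBTT=2 aaSsBBTt=4 aaSsBBtt=2 aaSsBbTT=4 aaSsBbTt=8 aaSsBbtt=4 aaSsbbTT=2 aaSsbbTt=4 aaSsbbtt=2 aassBBTT=1 aassBBTt=2 aassBBtt=1 aassBbTT=2 aassBbTt=4 aassBbtt=2 aassbbTT=1 aassbbTt=2 aassbbtt=1
AASSBBTT hits 1/256; gcd=1; 1÷1/256÷1 = 1/256

P(AASSBBTT) = 1/256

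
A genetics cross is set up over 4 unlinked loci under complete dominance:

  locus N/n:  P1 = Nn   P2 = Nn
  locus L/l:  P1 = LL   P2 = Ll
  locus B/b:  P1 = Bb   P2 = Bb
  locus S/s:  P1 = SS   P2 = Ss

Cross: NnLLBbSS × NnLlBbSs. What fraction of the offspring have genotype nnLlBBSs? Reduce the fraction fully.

NnLLBbSS gametes: NLBS×4, NLbS×4, nLBS×4, nLbS×4
NnLlBbSs gametes: NLBS×1, NLBs×1, NLbS×1, NLbs×1, NlBS×1, NlBs×1, NlbS×1, Nlbs×1, nLBS×1, nLBs×1, nLbS×1, nLbs×1, nlBS×1, nlBs×1, nlbS×1, nlbs×1
NnLLBbSS×NnLlBbSs grid (16·16=256): NNLLBBSS=4 NNLLBBSs=4 NNLLBbSS=8 NNLLBbSs=8 NNLLbbSS=4 NNLLbbSs=4 NNLlBBSS=4 NNLlBBSs=4 NNLlBbSS=8 NNLlBbSs=8 NNLlbbSS=4 NNLlbbSs=4 NnLLBBSS=8 NnLLBBSs=8 NnLLBbSS=16 NnLLBbSs=16 NnLLbbSS=8 NnLLbbSs=8 NnLlBBSS=8 NnLlBBSs=8 NnLlBbSS=16 NnLlBbSs=16 NnLlbbSS=8 NnLlbbSs=8 nnLLBBSS=4 nnLLBBSs=4 nnLLBbSS=8 nnLLBbSs=8 nnLLbbSS=4 nnLLbbSs=4 nnLlBBSS=4 nnLlBBSs=4 nnLlBbSS=8 nnLlBbSs=8 nnLlbbSS=4 nnLlbbSs=4
nnLlBBSs hits 4/256; gcd=4; 4÷4/256÷4 = 1/64

P(nnLlBBSs) = 1/64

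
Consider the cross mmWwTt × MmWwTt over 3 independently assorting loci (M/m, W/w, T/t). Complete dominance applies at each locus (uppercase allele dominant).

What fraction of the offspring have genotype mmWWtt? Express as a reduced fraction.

mmWwTt gametes: mWT×2, mWt×2, mwT×2, mwt×2
MmWwTt gametes: MWT×1, MWt×1, MwT×1, Mwt×1, mWT×1, mWt×1, mwT×1, mwt×1
mmWwTt×MmWwTt grid (8·8=64): MmWWTT=2 MmWWTt=4 MmWWtt=2 MmWwTT=4 MmWwTt=8 MmWwtt=4 MmwwTT=2 MmwwTt=4 Mmwwtt=2 mmWWTT=2 mmWWTt=4 mmWWtt=2 mmWwTT=4 mmWwTt=8 mmWwtt=4 mmwwTT=2 mmwwTt=4 mmwwtt=2
mmWWtt hits 2/64; gcd=2; 2÷2/64÷2 = 1/32

P(mmWWtt) = 1/32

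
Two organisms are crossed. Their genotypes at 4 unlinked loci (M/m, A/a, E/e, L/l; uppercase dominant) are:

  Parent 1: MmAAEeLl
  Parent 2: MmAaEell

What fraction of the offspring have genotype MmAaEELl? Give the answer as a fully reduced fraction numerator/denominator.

MmAAEeLl gametes: MAEL×2, MAEl×2, MAeL×2, MAel×2, mAEL×2, mAEl×2, mAeL×2, mAel×2
MmAaEell gametes: MAEl×2, MAel×2, MaEl×2, Mael×2, mAEl×2, mAel×2, maEl×2, mael×2
MmAAEeLl×MmAaEell grid (16·16=256): MMAAEELl=4 MMAAEEll=4 MMAAEeLl=8 MMAAEell=8 MMAAeeLl=4 MMAAeell=4 MMAaEELl=4 MMAaEEll=4 MMAaEeLl=8 MMAaEell=8 MMAaeeLl=4 MMAaeell=4 MmAAEELl=8 MmAAEEll=8 MmAAEeLl=16 MmAAEell=16 MmAAeeLl=8 MmAAeell=8 MmAaEELl=8 MmAaEEll=8 MmAaEeLl=16 MmAaEell=16 MmAaeeLl=8 MmAaeell=8 mmAAEELl=4 mmAAEEll=4 mmAAEeLl=8 mmAAEell=8 mmAAeeLl=4 mmAAeell=4 mmAaEELl=4 mmAaEEll=4 mmAaEeLl=8 mmAaEell=8 mmAaeeLl=4 mmAaeell=4
MmAaEELl hits 8/256; gcd=8; 8÷8/256÷8 = 1/32

P(MmAaEELl) = 1/32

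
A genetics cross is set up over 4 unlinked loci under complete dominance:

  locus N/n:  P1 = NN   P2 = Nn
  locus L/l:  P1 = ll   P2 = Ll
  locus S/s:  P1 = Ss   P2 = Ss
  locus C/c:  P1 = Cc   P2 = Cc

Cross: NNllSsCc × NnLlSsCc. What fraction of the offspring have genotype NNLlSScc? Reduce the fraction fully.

NNllSsCc gametes: NlSC×4, NlSc×4, NlsC×4, Nlsc×4
NnLlSsCc gametes: NLSC×1, NLSc×1, NLsC×1, NLsc×1, NlSC×1, NlSc×1, NlsC×1, Nlsc×1, nLSC×1, nLSc×1, nLsC×1, nLsc×1, nlSC×1, nlSc×1, nlsC×1, nlsc×1
NNllSsCc×NnLlSsCc grid (16·16=256): NNLlSSCC=4 NNLlSSCc=8 NNLlSScc=4 NNLlSsCC=8 NNLlSsCc=16 NNLlSscc=8 NNLlssCC=4 NNLlssCc=8 NNLlsscc=4 NNllSSCC=4 NNllSSCc=8 NNllSScc=4 NNllSsCC=8 NNllSsCc=16 NNllSscc=8 NNllssCC=4 NNllssCc=8 NNllsscc=4 NnLlSSCC=4 NnLlSSCc=8 NnLlSScc=4 NnLlSsCC=8 NnLlSsCc=16 NnLlSscc=8 NnLlssCC=4 NnLlssCc=8 NnLlsscc=4 NnllSSCC=4 NnllSSCc=8 NnllSScc=4 NnllSsCC=8 NnllSsCc=16 NnllSscc=8 NnllssCC=4 NnllssCc=8 Nnllsscc=4
NNLlSScc hits 4/256; gcd=4; 4÷4/256÷4 = 1/64

P(NNLlSScc) = 1/64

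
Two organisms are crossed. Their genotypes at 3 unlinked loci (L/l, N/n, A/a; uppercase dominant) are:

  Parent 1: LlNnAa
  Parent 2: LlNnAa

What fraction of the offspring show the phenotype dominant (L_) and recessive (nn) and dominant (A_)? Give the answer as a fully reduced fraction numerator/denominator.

P(L_ nn A_) = 9/64

LlNnAa gametes: LNA×1, LNa×1, LnA×1, Lna×1, lNA×1, lNa×1, lnA×1, lna×1
LlNnAa gametes: LNA×1, LNa×1, LnA×1, Lna×1, lNA×1, lNa×1, lnA×1, lna×1
LlNnAa×LlNnAa grid (8·8=64): LLNNAA=1 LLNNAa=2 LLNNaa=1 LLNnAA=2 LLNnAa=4 LLNnaa=2 LLnnAA=1 LLnnAa=2 LLnnaa=1 LlNNAA=2 LlNNAa=4 LlNNaa=2 LlNnAA=4 LlNnAa=8 LlNnaa=4 LlnnAA=2 LlnnAa=4 Llnnaa=2 llNNAA=1 llNNAa=2 llNNaa=1 llNnAA=2 llNnAa=4 llNnaa=2 llnnAA=1 llnnAa=2 llnnaa=1
L_ nn A_ hits 9/64; gcd=1; 9÷1/64÷1 = 9/64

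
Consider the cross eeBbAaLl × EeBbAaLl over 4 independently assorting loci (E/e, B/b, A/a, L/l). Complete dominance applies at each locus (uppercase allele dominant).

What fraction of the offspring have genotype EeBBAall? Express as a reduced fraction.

eeBbAaLl gametes: eBAL×2, eBAl×2, eBaL×2, eBal×2, ebAL×2, ebAl×2, ebaL×2, ebal×2
EeBbAaLl gametes: EBAL×1, EBAl×1, EBaL×1, EBal×1, EbAL×1, EbAl×1, EbaL×1, Ebal×1, eBAL×1, eBAl×1, eBaL×1, eBal×1, ebAL×1, ebAl×1, ebaL×1, ebal×1
eeBbAaLl×EeBbAaLl grid (16·16=256): EeBBAALL=2 EeBBAALl=4 EeBBAAll=2 EeBBAaLL=4 EeBBAaLl=8 EeBBAall=4 EeBBaaLL=2 EeBBaaLl=4 EeBBaall=2 EeBbAALL=4 EeBbAALl=8 EeBbAAll=4 EeBbAaLL=8 EeBbAaLl=16 EeBbAall=8 EeBbaaLL=4 EeBbaaLl=8 EeBbaall=4 EebbAALL=2 EebbAALl=4 EebbAAll=2 EebbAaLL=4 EebbAaLl=8 EebbAall=4 EebbaaLL=2 EebbaaLl=4 Eebbaall=2 eeBBAALL=2 eeBBAALl=4 eeBBAAll=2 eeBBAaLL=4 eeBBAaLl=8 eeBBAall=4 eeBBaaLL=2 eeBBaaLl=4 eeBBaall=2 eeBbAALL=4 eeBbAALl=8 eeBbAAll=4 eeBbAaLL=8 eeBbAaLl=16 eeBbAall=8 eeBbaaLL=4 eeBbaaLl=8 eeBbaall=4 eebbAALL=2 eebbAALl=4 eebbAAll=2 eebbAaLL=4 eebbAaLl=8 eebbAall=4 eebbaaLL=2 eebbaaLl=4 eebbaall=2
EeBBAall hits 4/256; gcd=4; 4÷4/256÷4 = 1/64

P(EeBBAall) = 1/64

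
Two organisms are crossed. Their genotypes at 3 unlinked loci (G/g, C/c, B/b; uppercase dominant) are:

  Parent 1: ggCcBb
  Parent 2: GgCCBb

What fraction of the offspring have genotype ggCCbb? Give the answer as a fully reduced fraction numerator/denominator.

P(ggCCbb) = 1/16

ggCcBb gametes: gCB×2, gCb×2, gcB×2, gcb×2
GgCCBb gametes: GCB×2, GCb×2, gCB×2, gCb×2
ggCcBb×GgCCBb grid (8·8=64): GgCCBB=4 GgCCBb=8 GgCCbb=4 GgCcBB=4 GgCcBb=8 GgCcbb=4 ggCCBB=4 ggCCBb=8 ggCCbb=4 ggCcBB=4 ggCcBb=8 ggCcbb=4
ggCCbb hits 4/64; gcd=4; 4÷4/64÷4 = 1/16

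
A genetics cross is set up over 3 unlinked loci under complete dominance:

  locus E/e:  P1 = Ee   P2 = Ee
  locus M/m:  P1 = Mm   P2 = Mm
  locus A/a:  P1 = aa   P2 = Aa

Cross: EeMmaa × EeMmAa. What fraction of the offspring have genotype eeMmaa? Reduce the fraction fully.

EeMmaa gametes: EMa×2, Ema×2, eMa×2, ema×2
EeMmAa gametes: EMA×1, EMa×1, EmA×1, Ema×1, eMA×1, eMa×1, emA×1, ema×1
EeMmaa×EeMmAa grid (8·8=64): EEMMAa=2 EEMMaa=2 EEMmAa=4 EEMmaa=4 EEmmAa=2 EEmmaa=2 EeMMAa=4 EeMMaa=4 EeMmAa=8 EeMmaa=8 EemmAa=4 Eemmaa=4 eeMMAa=2 eeMMaa=2 eeMmAa=4 eeMmaa=4 eemmAa=2 eemmaa=2
eeMmaa hits 4/64; gcd=4; 4÷4/64÷4 = 1/16

P(eeMmaa) = 1/16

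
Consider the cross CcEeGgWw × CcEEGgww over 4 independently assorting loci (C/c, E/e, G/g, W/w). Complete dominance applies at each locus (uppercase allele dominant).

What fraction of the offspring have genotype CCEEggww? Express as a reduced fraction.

CcEeGgWw gametes: CEGW×1, CEGw×1, CEgW×1, CEgw×1, CeGW×1, CeGw×1, CegW×1, Cegw×1, cEGW×1, cEGw×1, cEgW×1, cEgw×1, ceGW×1, ceGw×1, cegW×1, cegw×1
CcEEGgww gametes: CEGw×4, CEgw×4, cEGw×4, cEgw×4
CcEeGgWw×CcEEGgww grid (16·16=256): CCEEGGWw=4 CCEEGGww=4 CCEEGgWw=8 CCEEGgww=8 CCEEggWw=4 CCEEggww=4 CCEeGGWw=4 CCEeGGww=4 CCEeGgWw=8 CCEeGgww=8 CCEeggWw=4 CCEeggww=4 CcEEGGWw=8 CcEEGGww=8 CcEEGgWw=16 CcEEGgww=16 CcEEggWw=8 CcEEggww=8 CcEeGGWw=8 CcEeGGww=8 CcEeGgWw=16 CcEeGgww=16 CcEeggWw=8 CcEeggww=8 ccEEGGWw=4 ccEEGGww=4 ccEEGgWw=8 ccEEGgww=8 ccEEggWw=4 ccEEggww=4 ccEeGGWw=4 ccEeGGww=4 ccEeGgWw=8 ccEeGgww=8 ccEeggWw=4 ccEeggww=4
CCEEggww hits 4/256; gcd=4; 4÷4/256÷4 = 1/64

P(CCEEggww) = 1/64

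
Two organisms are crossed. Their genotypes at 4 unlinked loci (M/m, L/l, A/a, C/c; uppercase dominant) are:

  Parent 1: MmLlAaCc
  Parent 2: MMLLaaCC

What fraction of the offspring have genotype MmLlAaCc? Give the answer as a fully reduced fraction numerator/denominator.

MmLlAaCc gametes: MLAC×1, MLAc×1, MLaC×1, MLac×1, MlAC×1, MlAc×1, MlaC×1, Mlac×1, mLAC×1, mLAc×1, mLaC×1, mLac×1, mlAC×1, mlAc×1, mlaC×1, mlac×1
MMLLaaCC gametes: MLaC×16
MmLlAaCc×MMLLaaCC grid (16·16=256): MMLLAaCC=16 MMLLAaCc=16 MMLLaaCC=16 MMLLaaCc=16 MMLlAaCC=16 MMLlAaCc=16 MMLlaaCC=16 MMLlaaCc=16 MmLLAaCC=16 MmLLAaCc=16 MmLLaaCC=16 MmLLaaCc=16 MmLlAaCC=16 MmLlAaCc=16 MmLlaaCC=16 MmLlaaCc=16
MmLlAaCc hits 16/256; gcd=16; 16÷16/256÷16 = 1/16

P(MmLlAaCc) = 1/16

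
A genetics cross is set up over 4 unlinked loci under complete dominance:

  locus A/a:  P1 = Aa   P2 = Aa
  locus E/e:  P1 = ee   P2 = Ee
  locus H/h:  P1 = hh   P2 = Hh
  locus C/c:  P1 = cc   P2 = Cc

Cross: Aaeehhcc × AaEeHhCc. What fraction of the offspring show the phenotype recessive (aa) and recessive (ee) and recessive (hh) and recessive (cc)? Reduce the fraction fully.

Aaeehhcc gametes: Aehc×8, aehc×8
AaEeHhCc gametes: AEHC×1, AEHc×1, AEhC×1, AEhc×1, AeHC×1, AeHc×1, AehC×1, Aehc×1, aEHC×1, aEHc×1, aEhC×1, aEhc×1, aeHC×1, aeHc×1, aehC×1, aehc×1
Aaeehhcc×AaEeHhCc grid (16·16=256): AAEeHhCc=8 AAEeHhcc=8 AAEehhCc=8 AAEehhcc=8 AAeeHhCc=8 AAeeHhcc=8 AAeehhCc=8 AAeehhcc=8 AaEeHhCc=16 AaEeHhcc=16 AaEehhCc=16 AaEehhcc=16 AaeeHhCc=16 AaeeHhcc=16 AaeehhCc=16 Aaeehhcc=16 aaEeHhCc=8 aaEeHhcc=8 aaEehhCc=8 aaEehhcc=8 aaeeHhCc=8 aaeeHhcc=8 aaeehhCc=8 aaeehhcc=8
aa ee hh cc hits 8/256; gcd=8; 8÷8/256÷8 = 1/32

P(aa ee hh cc) = 1/32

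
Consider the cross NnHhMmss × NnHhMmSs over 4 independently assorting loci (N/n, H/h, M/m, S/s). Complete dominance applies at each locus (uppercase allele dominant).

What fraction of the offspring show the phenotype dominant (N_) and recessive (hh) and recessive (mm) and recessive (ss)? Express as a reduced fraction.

P(N_ hh mm ss) = 3/128

NnHhMmss gametes: NHMs×2, NHms×2, NhMs×2, Nhms×2, nHMs×2, nHms×2, nhMs×2, nhms×2
NnHhMmSs gametes: NHMS×1, NHMs×1, NHmS×1, NHms×1, NhMS×1, NhMs×1, NhmS×1, Nhms×1, nHMS×1, nHMs×1, nHmS×1, nHms×1, nhMS×1, nhMs×1, nhmS×1, nhms×1
NnHhMmss×NnHhMmSs grid (16·16=256): NNHHMMSs=2 NNHHMMss=2 NNHHMmSs=4 NNHHMmss=4 NNHHmmSs=2 NNHHmmss=2 NNHhMMSs=4 NNHhMMss=4 NNHhMmSs=8 NNHhMmss=8 NNHhmmSs=4 NNHhmmss=4 NNhhMMSs=2 NNhhMMss=2 NNhhMmSs=4 NNhhMmss=4 NNhhmmSs=2 NNhhmmss=2 NnHHMMSs=4 NnHHMMss=4 NnHHMmSs=8 NnHHMmss=8 NnHHmmSs=4 NnHHmmss=4 NnHhMMSs=8 NnHhMMss=8 NnHhMmSs=16 NnHhMmss=16 NnHhmmSs=8 NnHhmmss=8 NnhhMMSs=4 NnhhMMss=4 NnhhMmSs=8 NnhhMmss=8 NnhhmmSs=4 Nnhhmmss=4 nnHHMMSs=2 nnHHMMss=2 nnHHMmSs=4 nnHHMmss=4 nnHHmmSs=2 nnHHmmss=2 nnHhMMSs=4 nnHhMMss=4 nnHhMmSs=8 nnHhMmss=8 nnHhmmSs=4 nnHhmmss=4 nnhhMMSs=2 nnhhMMss=2 nnhhMmSs=4 nnhhMmss=4 nnhhmmSs=2 nnhhmmss=2
N_ hh mm ss hits 6/256; gcd=2; 6÷2/256÷2 = 3/128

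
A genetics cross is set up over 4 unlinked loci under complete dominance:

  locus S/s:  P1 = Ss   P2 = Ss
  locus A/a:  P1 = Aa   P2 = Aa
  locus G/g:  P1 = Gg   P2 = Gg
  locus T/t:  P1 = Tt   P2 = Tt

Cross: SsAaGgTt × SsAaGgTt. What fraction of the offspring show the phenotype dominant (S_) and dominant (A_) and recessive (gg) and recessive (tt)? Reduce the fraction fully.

P(S_ A_ gg tt) = 9/256

SsAaGgTt gametes: SAGT×1, SAGt×1, SAgT×1, SAgt×1, SaGT×1, SaGt×1, SagT×1, Sagt×1, sAGT×1, sAGt×1, sAgT×1, sAgt×1, saGT×1, saGt×1, sagT×1, sagt×1
SsAaGgTt gametes: SAGT×1, SAGt×1, SAgT×1, SAgt×1, SaGT×1, SaGt×1, SagT×1, Sagt×1, sAGT×1, sAGt×1, sAgT×1, sAgt×1, saGT×1, saGt×1, sagT×1, sagt×1
SsAaGgTt×SsAaGgTt grid (16·16=256): SSAAGGTT=1 SSAAGGTt=2 SSAAGGtt=1 SSAAGgTT=2 SSAAGgTt=4 SSAAGgtt=2 SSAAggTT=1 SSAAggTt=2 SSAAggtt=1 SSAaGGTT=2 SSAaGGTt=4 SSAaGGtt=2 SSAaGgTT=4 SSAaGgTt=8 SSAaGgtt=4 SSAaggTT=2 SSAaggTt=4 SSAaggtt=2 SSaaGGTT=1 SSaaGGTt=2 SSaaGGtt=1 SSaaGgTT=2 SSaaGgTt=4 SSaaGgtt=2 SSaaggTT=1 SSaaggTt=2 SSaaggtt=1 SsAAGGTT=2 SsAAGGTt=4 SsAAGGtt=2 SsAAGgTT=4 SsAAGgTt=8 SsAAGgtt=4 SsAAggTT=2 SsAAggTt=4 SsAAggtt=2 SsAaGGTT=4 SsAaGGTt=8 SsAaGGtt=4 SsAaGgTT=8 SsAaGgTt=16 SsAaGgtt=8 SsAaggTT=4 SsAaggTt=8 SsAaggtt=4 SsaaGGTT=2 SsaaGGTt=4 SsaaGGtt=2 SsaaGgTT=4 SsaaGgTt=8 SsaaGgtt=4 SsaaggTT=2 SsaaggTt=4 Ssaaggtt=2 ssAAGGTT=1 ssAAGGTt=2 ssAAGGtt=1 ssAAGgTT=2 ssAAGgTt=4 ssAAGgtt=2 ssAAggTT=1 ssAAggTt=2 ssAAggtt=1 ssAaGGTT=2 ssAaGGTt=4 ssAaGGtt=2 ssAaGgTT=4 ssAaGgTt=8 ssAaGgtt=4 ssAaggTT=2 ssAaggTt=4 ssAaggtt=2 ssaaGGTT=1 ssaaGGTt=2 ssaaGGtt=1 ssaaGgTT=2 ssaaGgTt=4 ssaaGgtt=2 ssaaggTT=1 ssaaggTt=2 ssaaggtt=1
S_ A_ gg tt hits 9/256; gcd=1; 9÷1/256÷1 = 9/256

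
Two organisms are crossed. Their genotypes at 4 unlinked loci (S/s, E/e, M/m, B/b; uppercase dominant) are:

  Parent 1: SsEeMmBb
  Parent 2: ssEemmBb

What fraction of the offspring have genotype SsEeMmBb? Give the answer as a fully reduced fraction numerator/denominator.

P(SsEeMmBb) = 1/16

SsEeMmBb gametes: SEMB×1, SEMb×1, SEmB×1, SEmb×1, SeMB×1, SeMb×1, SemB×1, Semb×1, sEMB×1, sEMb×1, sEmB×1, sEmb×1, seMB×1, seMb×1, semB×1, semb×1
ssEemmBb gametes: sEmB×4, sEmb×4, semB×4, semb×4
SsEeMmBb×ssEemmBb grid (16·16=256): SsEEMmBB=4 SsEEMmBb=8 SsEEMmbb=4 SsEEmmBB=4 SsEEmmBb=8 SsEEmmbb=4 SsEeMmBB=8 SsEeMmBb=16 SsEeMmbb=8 SsEemmBB=8 SsEemmBb=16 SsEemmbb=8 SseeMmBB=4 SseeMmBb=8 SseeMmbb=4 SseemmBB=4 SseemmBb=8 Sseemmbb=4 ssEEMmBB=4 ssEEMmBb=8 ssEEMmbb=4 ssEEmmBB=4 ssEEmmBb=8 ssEEmmbb=4 ssEeMmBB=8 ssEeMmBb=16 ssEeMmbb=8 ssEemmBB=8 ssEemmBb=16 ssEemmbb=8 sseeMmBB=4 sseeMmBb=8 sseeMmbb=4 sseemmBB=4 sseemmBb=8 sseemmbb=4
SsEeMmBb hits 16/256; gcd=16; 16÷16/256÷16 = 1/16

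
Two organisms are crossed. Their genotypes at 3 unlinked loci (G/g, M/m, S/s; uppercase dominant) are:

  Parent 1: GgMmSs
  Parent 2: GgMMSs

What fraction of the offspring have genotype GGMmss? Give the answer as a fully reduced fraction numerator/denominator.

P(GGMmss) = 1/32

GgMmSs gametes: GMS×1, GMs×1, GmS×1, Gms×1, gMS×1, gMs×1, gmS×1, gms×1
GgMMSs gametes: GMS×2, GMs×2, gMS×2, gMs×2
GgMmSs×GgMMSs grid (8·8=64): GGMMSS=2 GGMMSs=4 GGMMss=2 GGMmSS=2 GGMmSs=4 GGMmss=2 GgMMSS=4 GgMMSs=8 GgMMss=4 GgMmSS=4 GgMmSs=8 GgMmss=4 ggMMSS=2 ggMMSs=4 ggMMss=2 ggMmSS=2 ggMmSs=4 ggMmss=2
GGMmss hits 2/64; gcd=2; 2÷2/64÷2 = 1/32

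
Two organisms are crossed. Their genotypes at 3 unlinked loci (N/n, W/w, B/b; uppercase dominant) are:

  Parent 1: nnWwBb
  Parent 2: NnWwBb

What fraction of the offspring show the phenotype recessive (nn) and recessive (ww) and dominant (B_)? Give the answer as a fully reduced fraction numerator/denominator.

P(nn ww B_) = 3/32

nnWwBb gametes: nWB×2, nWb×2, nwB×2, nwb×2
NnWwBb gametes: NWB×1, NWb×1, NwB×1, Nwb×1, nWB×1, nWb×1, nwB×1, nwb×1
nnWwBb×NnWwBb grid (8·8=64): NnWWBB=2 NnWWBb=4 NnWWbb=2 NnWwBB=4 NnWwBb=8 NnWwbb=4 NnwwBB=2 NnwwBb=4 Nnwwbb=2 nnWWBB=2 nnWWBb=4 nnWWbb=2 nnWwBB=4 nnWwBb=8 nnWwbb=4 nnwwBB=2 nnwwBb=4 nnwwbb=2
nn ww B_ hits 6/64; gcd=2; 6÷2/64÷2 = 3/32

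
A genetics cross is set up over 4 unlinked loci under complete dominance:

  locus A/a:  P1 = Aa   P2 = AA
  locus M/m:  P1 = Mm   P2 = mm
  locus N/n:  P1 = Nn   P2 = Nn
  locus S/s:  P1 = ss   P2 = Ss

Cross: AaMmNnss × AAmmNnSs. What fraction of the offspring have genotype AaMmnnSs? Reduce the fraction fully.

AaMmNnss gametes: AMNs×2, AMns×2, AmNs×2, Amns×2, aMNs×2, aMns×2, amNs×2, amns×2
AAmmNnSs gametes: AmNS×4, AmNs×4, AmnS×4, Amns×4
AaMmNnss×AAmmNnSs grid (16·16=256): AAMmNNSs=8 AAMmNNss=8 AAMmNnSs=16 AAMmNnss=16 AAMmnnSs=8 AAMmnnss=8 AAmmNNSs=8 AAmmNNss=8 AAmmNnSs=16 AAmmNnss=16 AAmmnnSs=8 AAmmnnss=8 AaMmNNSs=8 AaMmNNss=8 AaMmNnSs=16 AaMmNnss=16 AaMmnnSs=8 AaMmnnss=8 AammNNSs=8 AammNNss=8 AammNnSs=16 AammNnss=16 AammnnSs=8 Aammnnss=8
AaMmnnSs hits 8/256; gcd=8; 8÷8/256÷8 = 1/32

P(AaMmnnSs) = 1/32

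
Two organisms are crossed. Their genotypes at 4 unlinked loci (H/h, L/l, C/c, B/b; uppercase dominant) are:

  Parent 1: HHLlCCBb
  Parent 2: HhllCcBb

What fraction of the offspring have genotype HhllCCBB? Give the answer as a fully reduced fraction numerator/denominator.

P(HhllCCBB) = 1/32

HHLlCCBb gametes: HLCB×4, HLCb×4, HlCB×4, HlCb×4
HhllCcBb gametes: HlCB×2, HlCb×2, HlcB×2, Hlcb×2, hlCB×2, hlCb×2, hlcB×2, hlcb×2
HHLlCCBb×HhllCcBb grid (16·16=256): HHLlCCBB=8 HHLlCCBb=16 HHLlCCbb=8 HHLlCcBB=8 HHLlCcBb=16 HHLlCcbb=8 HHllCCBB=8 HHllCCBb=16 HHllCCbb=8 HHllCcBB=8 HHllCcBb=16 HHllCcbb=8 HhLlCCBB=8 HhLlCCBb=16 HhLlCCbb=8 HhLlCcBB=8 HhLlCcBb=16 HhLlCcbb=8 HhllCCBB=8 HhllCCBb=16 HhllCCbb=8 HhllCcBB=8 HhllCcBb=16 HhllCcbb=8
HhllCCBB hits 8/256; gcd=8; 8÷8/256÷8 = 1/32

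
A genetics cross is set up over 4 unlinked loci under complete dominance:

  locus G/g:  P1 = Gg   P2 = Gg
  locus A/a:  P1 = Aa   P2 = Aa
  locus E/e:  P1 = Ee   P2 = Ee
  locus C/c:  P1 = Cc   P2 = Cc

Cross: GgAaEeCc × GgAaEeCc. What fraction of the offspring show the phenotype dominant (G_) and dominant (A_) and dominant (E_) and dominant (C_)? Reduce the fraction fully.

GgAaEeCc gametes: GAEC×1, GAEc×1, GAeC×1, GAec×1, GaEC×1, GaEc×1, GaeC×1, Gaec×1, gAEC×1, gAEc×1, gAeC×1, gAec×1, gaEC×1, gaEc×1, gaeC×1, gaec×1
GgAaEeCc gametes: GAEC×1, GAEc×1, GAeC×1, GAec×1, GaEC×1, GaEc×1, GaeC×1, Gaec×1, gAEC×1, gAEc×1, gAeC×1, gAec×1, gaEC×1, gaEc×1, gaeC×1, gaec×1
GgAaEeCc×GgAaEeCc grid (16·16=256): GGAAEECC=1 GGAAEECc=2 GGAAEEcc=1 GGAAEeCC=2 GGAAEeCc=4 GGAAEecc=2 GGAAeeCC=1 GGAAeeCc=2 GGAAeecc=1 GGAaEECC=2 GGAaEECc=4 GGAaEEcc=2 GGAaEeCC=4 GGAaEeCc=8 GGAaEecc=4 GGAaeeCC=2 GGAaeeCc=4 GGAaeecc=2 GGaaEECC=1 GGaaEECc=2 GGaaEEcc=1 GGaaEeCC=2 GGaaEeCc=4 GGaaEecc=2 GGaaeeCC=1 GGaaeeCc=2 GGaaeecc=1 GgAAEECC=2 GgAAEECc=4 GgAAEEcc=2 GgAAEeCC=4 GgAAEeCc=8 GgAAEecc=4 GgAAeeCC=2 GgAAeeCc=4 GgAAeecc=2 GgAaEECC=4 GgAaEECc=8 GgAaEEcc=4 GgAaEeCC=8 GgAaEeCc=16 GgAaEecc=8 GgAaeeCC=4 GgAaeeCc=8 GgAaeecc=4 GgaaEECC=2 GgaaEECc=4 GgaaEEcc=2 GgaaEeCC=4 GgaaEeCc=8 GgaaEecc=4 GgaaeeCC=2 GgaaeeCc=4 Ggaaeecc=2 ggAAEECC=1 ggAAEECc=2 ggAAEEcc=1 ggAAEeCC=2 ggAAEeCc=4 ggAAEecc=2 ggAAeeCC=1 ggAAeeCc=2 ggAAeecc=1 ggAaEECC=2 ggAaEECc=4 ggAaEEcc=2 ggAaEeCC=4 ggAaEeCc=8 ggAaEecc=4 ggAaeeCC=2 ggAaeeCc=4 ggAaeecc=2 ggaaEECC=1 ggaaEECc=2 ggaaEEcc=1 ggaaEeCC=2 ggaaEeCc=4 ggaaEecc=2 ggaaeeCC=1 ggaaeeCc=2 ggaaeecc=1
G_ A_ E_ C_ hits 81/256; gcd=1; 81÷1/256÷1 = 81/256

P(G_ A_ E_ C_) = 81/256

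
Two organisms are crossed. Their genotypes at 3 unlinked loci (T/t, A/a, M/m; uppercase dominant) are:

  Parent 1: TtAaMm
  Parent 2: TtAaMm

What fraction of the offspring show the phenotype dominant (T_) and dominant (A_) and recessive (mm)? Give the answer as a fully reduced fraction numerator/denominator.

TtAaMm gametes: TAM×1, TAm×1, TaM×1, Tam×1, tAM×1, tAm×1, taM×1, tam×1
TtAaMm gametes: TAM×1, TAm×1, TaM×1, Tam×1, tAM×1, tAm×1, taM×1, tam×1
TtAaMm×TtAaMm grid (8·8=64): TTAAMM=1 TTAAMm=2 TTAAmm=1 TTAaMM=2 TTAaMm=4 TTAamm=2 TTaaMM=1 TTaaMm=2 TTaamm=1 TtAAMM=2 TtAAMm=4 TtAAmm=2 TtAaMM=4 TtAaMm=8 TtAamm=4 TtaaMM=2 TtaaMm=4 Ttaamm=2 ttAAMM=1 ttAAMm=2 ttAAmm=1 ttAaMM=2 ttAaMm=4 ttAamm=2 ttaaMM=1 ttaaMm=2 ttaamm=1
T_ A_ mm hits 9/64; gcd=1; 9÷1/64÷1 = 9/64

P(T_ A_ mm) = 9/64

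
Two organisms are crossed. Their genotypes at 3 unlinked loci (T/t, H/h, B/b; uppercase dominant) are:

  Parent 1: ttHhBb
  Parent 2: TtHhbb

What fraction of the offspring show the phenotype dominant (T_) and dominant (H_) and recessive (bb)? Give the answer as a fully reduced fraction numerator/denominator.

P(T_ H_ bb) = 3/16

ttHhBb gametes: tHB×2, tHb×2, thB×2, thb×2
TtHhbb gametes: THb×2, Thb×2, tHb×2, thb×2
ttHhBb×TtHhbb grid (8·8=64): TtHHBb=4 TtHHbb=4 TtHhBb=8 TtHhbb=8 TthhBb=4 Tthhbb=4 ttHHBb=4 ttHHbb=4 ttHhBb=8 ttHhbb=8 tthhBb=4 tthhbb=4
T_ H_ bb hits 12/64; gcd=4; 12÷4/64÷4 = 3/16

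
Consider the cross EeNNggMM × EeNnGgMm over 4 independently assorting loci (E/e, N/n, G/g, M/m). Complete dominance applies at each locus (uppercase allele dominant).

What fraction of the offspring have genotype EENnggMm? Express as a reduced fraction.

P(EENnggMm) = 1/32

EeNNggMM gametes: ENgM×8, eNgM×8
EeNnGgMm gametes: ENGM×1, ENGm×1, ENgM×1, ENgm×1, EnGM×1, EnGm×1, EngM×1, Engm×1, eNGM×1, eNGm×1, eNgM×1, eNgm×1, enGM×1, enGm×1, engM×1, engm×1
EeNNggMM×EeNnGgMm grid (16·16=256): EENNGgMM=8 EENNGgMm=8 EENNggMM=8 EENNggMm=8 EENnGgMM=8 EENnGgMm=8 EENnggMM=8 EENnggMm=8 EeNNGgMM=16 EeNNGgMm=16 EeNNggMM=16 EeNNggMm=16 EeNnGgMM=16 EeNnGgMm=16 EeNnggMM=16 EeNnggMm=16 eeNNGgMM=8 eeNNGgMm=8 eeNNggMM=8 eeNNggMm=8 eeNnGgMM=8 eeNnGgMm=8 eeNnggMM=8 eeNnggMm=8
EENnggMm hits 8/256; gcd=8; 8÷8/256÷8 = 1/32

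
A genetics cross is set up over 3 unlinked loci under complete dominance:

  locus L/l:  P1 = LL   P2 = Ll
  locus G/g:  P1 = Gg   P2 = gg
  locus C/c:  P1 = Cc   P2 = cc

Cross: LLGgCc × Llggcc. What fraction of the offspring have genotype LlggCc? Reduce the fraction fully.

LLGgCc gametes: LGC×2, LGc×2, LgC×2, Lgc×2
Llggcc gametes: Lgc×4, lgc×4
LLGgCc×Llggcc grid (8·8=64): LLGgCc=8 LLGgcc=8 LLggCc=8 LLggcc=8 LlGgCc=8 LlGgcc=8 LlggCc=8 Llggcc=8
LlggCc hits 8/64; gcd=8; 8÷8/64÷8 = 1/8

P(LlggCc) = 1/8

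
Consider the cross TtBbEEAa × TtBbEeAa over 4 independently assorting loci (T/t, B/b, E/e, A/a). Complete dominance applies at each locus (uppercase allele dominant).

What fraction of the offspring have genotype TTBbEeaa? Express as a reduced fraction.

P(TTBbEeaa) = 1/64

TtBbEEAa gametes: TBEA×2, TBEa×2, TbEA×2, TbEa×2, tBEA×2, tBEa×2, tbEA×2, tbEa×2
TtBbEeAa gametes: TBEA×1, TBEa×1, TBeA×1, TBea×1, TbEA×1, TbEa×1, TbeA×1, Tbea×1, tBEA×1, tBEa×1, tBeA×1, tBea×1, tbEA×1, tbEa×1, tbeA×1, tbea×1
TtBbEEAa×TtBbEeAa grid (16·16=256): TTBBEEAA=2 TTBBEEAa=4 TTBBEEaa=2 TTBBEeAA=2 TTBBEeAa=4 TTBBEeaa=2 TTBbEEAA=4 TTBbEEAa=8 TTBbEEaa=4 TTBbEeAA=4 TTBbEeAa=8 TTBbEeaa=4 TTbbEEAA=2 TTbbEEAa=4 TTbbEEaa=2 TTbbEeAA=2 TTbbEeAa=4 TTbbEeaa=2 TtBBEEAA=4 TtBBEEAa=8 TtBBEEaa=4 TtBBEeAA=4 TtBBEeAa=8 TtBBEeaa=4 TtBbEEAA=8 TtBbEEAa=16 TtBbEEaa=8 TtBbEeAA=8 TtBbEeAa=16 TtBbEeaa=8 TtbbEEAA=4 TtbbEEAa=8 TtbbEEaa=4 TtbbEeAA=4 TtbbEeAa=8 TtbbEeaa=4 ttBBEEAA=2 ttBBEEAa=4 ttBBEEaa=2 ttBBEeAA=2 ttBBEeAa=4 ttBBEeaa=2 ttBbEEAA=4 ttBbEEAa=8 ttBbEEaa=4 ttBbEeAA=4 ttBbEeAa=8 ttBbEeaa=4 ttbbEEAA=2 ttbbEEAa=4 ttbbEEaa=2 ttbbEeAA=2 ttbbEeAa=4 ttbbEeaa=2
TTBbEeaa hits 4/256; gcd=4; 4÷4/256÷4 = 1/64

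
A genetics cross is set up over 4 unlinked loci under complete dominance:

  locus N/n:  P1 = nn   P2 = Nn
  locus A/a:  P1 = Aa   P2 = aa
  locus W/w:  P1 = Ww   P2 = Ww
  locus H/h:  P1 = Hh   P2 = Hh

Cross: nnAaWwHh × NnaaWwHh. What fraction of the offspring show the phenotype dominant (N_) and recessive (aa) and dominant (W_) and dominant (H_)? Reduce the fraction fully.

nnAaWwHh gametes: nAWH×2, nAWh×2, nAwH×2, nAwh×2, naWH×2, naWh×2, nawH×2, nawh×2
NnaaWwHh gametes: NaWH×2, NaWh×2, NawH×2, Nawh×2, naWH×2, naWh×2, nawH×2, nawh×2
nnAaWwHh×NnaaWwHh grid (16·16=256): NnAaWWHH=4 NnAaWWHh=8 NnAaWWhh=4 NnAaWwHH=8 NnAaWwHh=16 NnAaWwhh=8 NnAawwHH=4 NnAawwHh=8 NnAawwhh=4 NnaaWWHH=4 NnaaWWHh=8 NnaaWWhh=4 NnaaWwHH=8 NnaaWwHh=16 NnaaWwhh=8 NnaawwHH=4 NnaawwHh=8 Nnaawwhh=4 nnAaWWHH=4 nnAaWWHh=8 nnAaWWhh=4 nnAaWwHH=8 nnAaWwHh=16 nnAaWwhh=8 nnAawwHH=4 nnAawwHh=8 nnAawwhh=4 nnaaWWHH=4 nnaaWWHh=8 nnaaWWhh=4 nnaaWwHH=8 nnaaWwHh=16 nnaaWwhh=8 nnaawwHH=4 nnaawwHh=8 nnaawwhh=4
N_ aa W_ H_ hits 36/256; gcd=4; 36÷4/256÷4 = 9/64

P(N_ aa W_ H_) = 9/64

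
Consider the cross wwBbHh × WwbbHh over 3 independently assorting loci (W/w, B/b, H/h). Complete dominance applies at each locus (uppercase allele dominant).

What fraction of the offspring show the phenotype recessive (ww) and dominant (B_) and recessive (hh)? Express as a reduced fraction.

wwBbHh gametes: wBH×2, wBh×2, wbH×2, wbh×2
WwbbHh gametes: WbH×2, Wbh×2, wbH×2, wbh×2
wwBbHh×WwbbHh grid (8·8=64): WwBbHH=4 WwBbHh=8 WwBbhh=4 WwbbHH=4 WwbbHh=8 Wwbbhh=4 wwBbHH=4 wwBbHh=8 wwBbhh=4 wwbbHH=4 wwbbHh=8 wwbbhh=4
ww B_ hh hits 4/64; gcd=4; 4÷4/64÷4 = 1/16

P(ww B_ hh) = 1/16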